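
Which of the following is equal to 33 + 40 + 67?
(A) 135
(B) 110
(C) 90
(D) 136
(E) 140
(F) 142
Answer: E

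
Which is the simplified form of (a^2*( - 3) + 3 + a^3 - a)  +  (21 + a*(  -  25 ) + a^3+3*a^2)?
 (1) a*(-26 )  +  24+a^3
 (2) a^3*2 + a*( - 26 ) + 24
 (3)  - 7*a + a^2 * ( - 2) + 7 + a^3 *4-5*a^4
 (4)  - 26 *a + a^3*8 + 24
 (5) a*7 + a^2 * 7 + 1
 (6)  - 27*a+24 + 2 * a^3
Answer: 2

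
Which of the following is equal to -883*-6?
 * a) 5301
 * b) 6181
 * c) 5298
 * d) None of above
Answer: c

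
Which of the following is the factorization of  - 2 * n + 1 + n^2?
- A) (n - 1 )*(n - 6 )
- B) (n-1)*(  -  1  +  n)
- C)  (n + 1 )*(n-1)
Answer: B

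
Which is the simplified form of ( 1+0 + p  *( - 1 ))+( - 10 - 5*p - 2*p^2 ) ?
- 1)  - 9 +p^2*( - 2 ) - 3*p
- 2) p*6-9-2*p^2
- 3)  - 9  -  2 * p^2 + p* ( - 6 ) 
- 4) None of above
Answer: 3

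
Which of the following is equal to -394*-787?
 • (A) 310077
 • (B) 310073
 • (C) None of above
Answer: C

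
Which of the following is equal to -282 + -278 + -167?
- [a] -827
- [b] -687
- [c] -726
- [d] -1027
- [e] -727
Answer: e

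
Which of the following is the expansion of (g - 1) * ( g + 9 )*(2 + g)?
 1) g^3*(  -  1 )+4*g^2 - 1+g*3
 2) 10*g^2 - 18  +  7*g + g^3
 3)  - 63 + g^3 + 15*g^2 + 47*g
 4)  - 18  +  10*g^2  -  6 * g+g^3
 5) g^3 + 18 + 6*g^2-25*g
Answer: 2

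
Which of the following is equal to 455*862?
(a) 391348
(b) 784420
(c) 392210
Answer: c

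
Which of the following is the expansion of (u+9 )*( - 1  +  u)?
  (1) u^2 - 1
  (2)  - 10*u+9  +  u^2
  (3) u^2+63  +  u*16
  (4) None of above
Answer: 4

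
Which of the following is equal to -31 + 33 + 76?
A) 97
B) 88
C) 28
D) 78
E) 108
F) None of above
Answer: D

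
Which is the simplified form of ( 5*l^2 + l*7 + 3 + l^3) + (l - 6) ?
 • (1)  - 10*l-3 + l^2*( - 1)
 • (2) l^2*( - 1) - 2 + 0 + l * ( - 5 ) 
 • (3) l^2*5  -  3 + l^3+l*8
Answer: 3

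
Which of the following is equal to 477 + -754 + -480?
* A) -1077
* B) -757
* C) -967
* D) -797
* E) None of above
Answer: B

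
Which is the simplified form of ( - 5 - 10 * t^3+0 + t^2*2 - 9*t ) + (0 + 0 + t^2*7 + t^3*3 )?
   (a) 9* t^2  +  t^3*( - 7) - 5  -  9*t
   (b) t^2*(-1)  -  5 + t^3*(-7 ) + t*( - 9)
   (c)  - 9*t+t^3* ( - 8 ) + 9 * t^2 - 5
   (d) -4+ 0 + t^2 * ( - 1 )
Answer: a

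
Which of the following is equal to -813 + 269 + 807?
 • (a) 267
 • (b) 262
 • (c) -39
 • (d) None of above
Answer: d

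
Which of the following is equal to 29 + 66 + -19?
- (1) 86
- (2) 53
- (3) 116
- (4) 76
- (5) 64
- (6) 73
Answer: 4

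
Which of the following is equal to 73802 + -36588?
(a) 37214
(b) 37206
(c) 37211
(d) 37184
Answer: a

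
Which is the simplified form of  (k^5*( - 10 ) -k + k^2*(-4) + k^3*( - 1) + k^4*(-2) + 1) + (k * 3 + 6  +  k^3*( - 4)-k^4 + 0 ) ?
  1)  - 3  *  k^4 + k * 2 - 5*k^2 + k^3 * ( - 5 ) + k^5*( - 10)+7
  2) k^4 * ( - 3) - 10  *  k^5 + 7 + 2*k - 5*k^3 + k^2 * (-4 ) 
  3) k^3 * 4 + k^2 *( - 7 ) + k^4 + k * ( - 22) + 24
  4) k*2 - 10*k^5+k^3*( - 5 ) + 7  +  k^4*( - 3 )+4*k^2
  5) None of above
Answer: 2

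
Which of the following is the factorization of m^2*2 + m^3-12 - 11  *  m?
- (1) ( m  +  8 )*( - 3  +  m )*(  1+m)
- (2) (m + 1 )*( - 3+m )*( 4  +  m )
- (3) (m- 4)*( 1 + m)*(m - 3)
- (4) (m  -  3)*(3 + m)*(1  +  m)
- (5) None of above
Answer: 2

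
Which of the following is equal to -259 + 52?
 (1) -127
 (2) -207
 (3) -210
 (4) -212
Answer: 2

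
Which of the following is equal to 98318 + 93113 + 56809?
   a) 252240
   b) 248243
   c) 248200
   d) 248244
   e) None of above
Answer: e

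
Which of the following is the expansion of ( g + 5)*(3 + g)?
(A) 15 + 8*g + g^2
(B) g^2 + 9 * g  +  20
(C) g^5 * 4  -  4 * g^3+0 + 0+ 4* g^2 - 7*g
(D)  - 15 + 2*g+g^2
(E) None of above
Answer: A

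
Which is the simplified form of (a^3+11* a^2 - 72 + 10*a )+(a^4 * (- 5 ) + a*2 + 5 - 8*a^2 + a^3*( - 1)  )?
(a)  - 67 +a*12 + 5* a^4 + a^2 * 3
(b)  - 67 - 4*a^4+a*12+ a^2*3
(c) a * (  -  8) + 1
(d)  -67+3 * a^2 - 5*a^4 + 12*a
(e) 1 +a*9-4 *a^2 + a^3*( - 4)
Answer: d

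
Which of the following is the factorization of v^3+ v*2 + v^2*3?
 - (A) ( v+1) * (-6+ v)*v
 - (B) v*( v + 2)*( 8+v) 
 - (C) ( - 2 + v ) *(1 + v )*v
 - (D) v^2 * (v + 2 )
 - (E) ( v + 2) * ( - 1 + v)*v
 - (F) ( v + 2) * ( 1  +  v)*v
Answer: F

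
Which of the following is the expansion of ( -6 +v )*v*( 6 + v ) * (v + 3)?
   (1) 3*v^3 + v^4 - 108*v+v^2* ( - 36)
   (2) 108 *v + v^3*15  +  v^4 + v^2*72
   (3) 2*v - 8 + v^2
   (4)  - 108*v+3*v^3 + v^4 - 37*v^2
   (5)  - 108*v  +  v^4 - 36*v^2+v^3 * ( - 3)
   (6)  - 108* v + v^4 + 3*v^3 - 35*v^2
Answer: 1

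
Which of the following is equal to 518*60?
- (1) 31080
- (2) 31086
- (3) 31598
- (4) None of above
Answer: 1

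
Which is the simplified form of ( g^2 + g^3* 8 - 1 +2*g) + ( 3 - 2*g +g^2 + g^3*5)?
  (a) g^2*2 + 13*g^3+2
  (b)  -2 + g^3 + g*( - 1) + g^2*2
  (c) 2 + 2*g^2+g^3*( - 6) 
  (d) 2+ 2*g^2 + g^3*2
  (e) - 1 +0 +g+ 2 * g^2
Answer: a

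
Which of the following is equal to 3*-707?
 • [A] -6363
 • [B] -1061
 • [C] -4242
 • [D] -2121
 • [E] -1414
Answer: D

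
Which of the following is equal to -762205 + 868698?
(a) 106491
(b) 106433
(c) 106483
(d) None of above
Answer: d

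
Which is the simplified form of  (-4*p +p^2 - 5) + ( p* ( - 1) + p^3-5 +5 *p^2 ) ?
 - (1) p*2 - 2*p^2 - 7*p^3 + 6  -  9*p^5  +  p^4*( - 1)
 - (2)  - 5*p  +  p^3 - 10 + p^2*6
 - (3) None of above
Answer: 2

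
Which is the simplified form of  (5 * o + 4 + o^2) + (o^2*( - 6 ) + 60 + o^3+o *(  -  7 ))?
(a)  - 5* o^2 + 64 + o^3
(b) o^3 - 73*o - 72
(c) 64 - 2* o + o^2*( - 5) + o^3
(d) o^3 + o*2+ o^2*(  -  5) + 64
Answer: c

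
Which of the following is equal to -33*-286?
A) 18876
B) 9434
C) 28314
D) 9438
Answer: D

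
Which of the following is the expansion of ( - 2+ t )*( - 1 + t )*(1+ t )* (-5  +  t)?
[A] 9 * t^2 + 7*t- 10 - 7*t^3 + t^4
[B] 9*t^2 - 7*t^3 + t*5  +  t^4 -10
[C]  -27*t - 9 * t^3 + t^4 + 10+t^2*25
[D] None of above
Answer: A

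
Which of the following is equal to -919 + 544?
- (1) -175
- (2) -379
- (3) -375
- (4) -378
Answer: 3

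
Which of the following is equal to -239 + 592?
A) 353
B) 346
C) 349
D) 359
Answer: A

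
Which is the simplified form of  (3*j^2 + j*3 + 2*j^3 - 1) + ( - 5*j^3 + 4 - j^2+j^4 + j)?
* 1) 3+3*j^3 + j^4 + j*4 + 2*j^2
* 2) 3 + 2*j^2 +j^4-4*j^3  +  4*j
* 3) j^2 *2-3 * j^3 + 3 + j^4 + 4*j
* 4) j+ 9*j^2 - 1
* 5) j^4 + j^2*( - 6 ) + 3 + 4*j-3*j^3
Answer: 3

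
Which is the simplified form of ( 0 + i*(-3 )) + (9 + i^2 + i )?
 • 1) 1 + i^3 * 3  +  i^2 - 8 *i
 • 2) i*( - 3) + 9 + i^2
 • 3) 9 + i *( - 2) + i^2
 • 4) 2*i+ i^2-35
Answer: 3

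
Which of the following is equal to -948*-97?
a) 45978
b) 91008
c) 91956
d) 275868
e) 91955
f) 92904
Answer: c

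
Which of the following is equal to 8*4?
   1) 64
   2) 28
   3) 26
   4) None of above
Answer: 4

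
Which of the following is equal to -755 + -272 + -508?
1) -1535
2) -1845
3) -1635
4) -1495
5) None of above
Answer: 1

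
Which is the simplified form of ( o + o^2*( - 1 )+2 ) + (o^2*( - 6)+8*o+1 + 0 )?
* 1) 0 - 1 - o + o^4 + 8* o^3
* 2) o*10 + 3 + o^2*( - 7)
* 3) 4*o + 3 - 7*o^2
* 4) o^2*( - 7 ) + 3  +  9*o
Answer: 4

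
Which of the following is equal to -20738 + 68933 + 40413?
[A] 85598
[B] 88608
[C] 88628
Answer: B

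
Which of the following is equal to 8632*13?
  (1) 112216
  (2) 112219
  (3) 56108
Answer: 1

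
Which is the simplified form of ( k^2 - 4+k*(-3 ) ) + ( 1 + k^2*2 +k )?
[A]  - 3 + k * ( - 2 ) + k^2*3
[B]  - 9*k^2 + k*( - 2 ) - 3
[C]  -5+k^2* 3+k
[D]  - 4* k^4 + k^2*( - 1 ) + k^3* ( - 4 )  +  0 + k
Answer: A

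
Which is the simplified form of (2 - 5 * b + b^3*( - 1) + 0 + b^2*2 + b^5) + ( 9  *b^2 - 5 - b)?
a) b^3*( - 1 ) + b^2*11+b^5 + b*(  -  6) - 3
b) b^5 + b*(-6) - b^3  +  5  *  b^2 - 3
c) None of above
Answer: a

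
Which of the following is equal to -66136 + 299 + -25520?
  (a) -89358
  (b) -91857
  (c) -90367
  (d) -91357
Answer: d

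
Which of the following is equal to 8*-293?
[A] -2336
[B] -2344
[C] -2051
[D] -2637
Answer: B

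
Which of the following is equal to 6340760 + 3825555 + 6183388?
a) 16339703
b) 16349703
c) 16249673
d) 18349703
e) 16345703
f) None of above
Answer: b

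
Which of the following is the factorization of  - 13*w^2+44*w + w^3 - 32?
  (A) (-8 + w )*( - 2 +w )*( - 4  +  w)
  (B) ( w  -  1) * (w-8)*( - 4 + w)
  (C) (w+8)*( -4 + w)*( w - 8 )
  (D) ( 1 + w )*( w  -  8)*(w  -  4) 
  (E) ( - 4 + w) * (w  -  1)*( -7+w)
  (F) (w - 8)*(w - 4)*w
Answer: B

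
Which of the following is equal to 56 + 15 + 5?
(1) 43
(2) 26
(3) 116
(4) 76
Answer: 4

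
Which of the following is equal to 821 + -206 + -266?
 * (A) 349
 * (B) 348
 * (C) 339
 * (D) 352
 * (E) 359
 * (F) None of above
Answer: A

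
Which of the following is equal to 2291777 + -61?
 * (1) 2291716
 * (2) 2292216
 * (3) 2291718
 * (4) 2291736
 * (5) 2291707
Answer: 1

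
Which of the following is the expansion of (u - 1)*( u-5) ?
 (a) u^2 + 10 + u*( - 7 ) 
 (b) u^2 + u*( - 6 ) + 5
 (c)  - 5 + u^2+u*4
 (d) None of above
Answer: b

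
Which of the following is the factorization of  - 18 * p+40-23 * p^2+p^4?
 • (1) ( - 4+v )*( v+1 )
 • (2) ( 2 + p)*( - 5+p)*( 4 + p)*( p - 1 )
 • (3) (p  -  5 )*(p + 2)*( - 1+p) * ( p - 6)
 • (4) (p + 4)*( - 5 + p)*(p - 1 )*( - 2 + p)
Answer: 2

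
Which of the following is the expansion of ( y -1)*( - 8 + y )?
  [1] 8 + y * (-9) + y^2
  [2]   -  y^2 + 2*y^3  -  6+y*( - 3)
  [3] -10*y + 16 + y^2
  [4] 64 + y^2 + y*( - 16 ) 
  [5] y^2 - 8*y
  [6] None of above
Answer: 1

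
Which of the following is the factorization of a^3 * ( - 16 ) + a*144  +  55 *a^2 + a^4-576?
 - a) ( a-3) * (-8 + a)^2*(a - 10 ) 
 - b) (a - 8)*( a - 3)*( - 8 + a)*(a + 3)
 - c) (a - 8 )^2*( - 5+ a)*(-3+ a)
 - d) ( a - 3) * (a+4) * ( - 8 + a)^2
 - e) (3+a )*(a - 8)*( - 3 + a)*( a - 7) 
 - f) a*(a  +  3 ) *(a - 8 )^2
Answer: b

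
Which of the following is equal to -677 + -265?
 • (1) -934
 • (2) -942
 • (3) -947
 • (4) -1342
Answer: 2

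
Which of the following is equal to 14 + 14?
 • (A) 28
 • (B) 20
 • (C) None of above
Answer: A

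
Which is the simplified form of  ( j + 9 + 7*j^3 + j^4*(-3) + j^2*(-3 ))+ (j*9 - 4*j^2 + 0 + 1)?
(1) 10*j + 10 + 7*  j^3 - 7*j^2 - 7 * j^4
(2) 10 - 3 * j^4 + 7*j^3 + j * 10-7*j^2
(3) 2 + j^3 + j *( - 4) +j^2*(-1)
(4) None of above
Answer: 2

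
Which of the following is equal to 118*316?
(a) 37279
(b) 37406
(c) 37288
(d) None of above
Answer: c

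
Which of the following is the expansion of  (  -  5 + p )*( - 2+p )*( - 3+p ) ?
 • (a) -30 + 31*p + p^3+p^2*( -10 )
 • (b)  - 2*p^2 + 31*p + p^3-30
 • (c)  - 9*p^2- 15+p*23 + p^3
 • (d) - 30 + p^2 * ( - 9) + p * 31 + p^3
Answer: a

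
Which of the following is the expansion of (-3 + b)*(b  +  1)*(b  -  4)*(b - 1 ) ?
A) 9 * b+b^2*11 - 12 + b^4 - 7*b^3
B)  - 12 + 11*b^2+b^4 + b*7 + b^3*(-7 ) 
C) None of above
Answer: B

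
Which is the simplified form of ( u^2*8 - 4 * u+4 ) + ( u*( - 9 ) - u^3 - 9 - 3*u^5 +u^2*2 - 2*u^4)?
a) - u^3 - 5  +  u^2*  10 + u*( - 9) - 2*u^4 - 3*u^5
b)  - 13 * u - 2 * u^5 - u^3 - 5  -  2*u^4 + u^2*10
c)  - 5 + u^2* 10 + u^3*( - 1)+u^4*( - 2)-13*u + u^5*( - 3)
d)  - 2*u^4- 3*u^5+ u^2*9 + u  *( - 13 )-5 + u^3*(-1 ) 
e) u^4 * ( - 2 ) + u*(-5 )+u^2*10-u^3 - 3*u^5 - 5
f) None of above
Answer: c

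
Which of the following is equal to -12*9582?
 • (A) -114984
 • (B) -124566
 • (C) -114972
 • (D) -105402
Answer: A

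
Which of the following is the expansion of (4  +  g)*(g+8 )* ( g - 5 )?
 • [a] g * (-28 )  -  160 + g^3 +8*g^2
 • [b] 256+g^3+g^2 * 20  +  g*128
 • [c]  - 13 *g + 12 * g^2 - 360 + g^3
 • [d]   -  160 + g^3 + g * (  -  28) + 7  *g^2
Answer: d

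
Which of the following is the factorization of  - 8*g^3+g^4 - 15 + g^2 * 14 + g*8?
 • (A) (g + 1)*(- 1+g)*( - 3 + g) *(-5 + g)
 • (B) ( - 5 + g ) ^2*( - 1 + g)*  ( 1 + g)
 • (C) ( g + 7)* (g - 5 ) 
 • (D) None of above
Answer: A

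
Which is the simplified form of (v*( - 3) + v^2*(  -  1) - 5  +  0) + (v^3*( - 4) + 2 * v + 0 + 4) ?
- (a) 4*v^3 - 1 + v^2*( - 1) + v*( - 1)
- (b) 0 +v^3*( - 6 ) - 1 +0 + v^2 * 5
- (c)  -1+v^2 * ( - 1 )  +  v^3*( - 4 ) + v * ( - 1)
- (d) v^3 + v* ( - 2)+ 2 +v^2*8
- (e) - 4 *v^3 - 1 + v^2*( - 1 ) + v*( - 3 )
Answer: c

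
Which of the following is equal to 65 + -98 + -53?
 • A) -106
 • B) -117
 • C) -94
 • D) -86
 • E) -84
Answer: D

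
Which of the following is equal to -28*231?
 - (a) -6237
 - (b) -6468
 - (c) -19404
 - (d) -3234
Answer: b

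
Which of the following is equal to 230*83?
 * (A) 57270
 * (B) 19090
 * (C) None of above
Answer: B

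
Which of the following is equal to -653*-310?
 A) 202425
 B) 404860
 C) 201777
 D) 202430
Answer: D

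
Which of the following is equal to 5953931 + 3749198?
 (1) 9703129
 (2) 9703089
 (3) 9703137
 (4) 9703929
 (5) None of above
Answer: 1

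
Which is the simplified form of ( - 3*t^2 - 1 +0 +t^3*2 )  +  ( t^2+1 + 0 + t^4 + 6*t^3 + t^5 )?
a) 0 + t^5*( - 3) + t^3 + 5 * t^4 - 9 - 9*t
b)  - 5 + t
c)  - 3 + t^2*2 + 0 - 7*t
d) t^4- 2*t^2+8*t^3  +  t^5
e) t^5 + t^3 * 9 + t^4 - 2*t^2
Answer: d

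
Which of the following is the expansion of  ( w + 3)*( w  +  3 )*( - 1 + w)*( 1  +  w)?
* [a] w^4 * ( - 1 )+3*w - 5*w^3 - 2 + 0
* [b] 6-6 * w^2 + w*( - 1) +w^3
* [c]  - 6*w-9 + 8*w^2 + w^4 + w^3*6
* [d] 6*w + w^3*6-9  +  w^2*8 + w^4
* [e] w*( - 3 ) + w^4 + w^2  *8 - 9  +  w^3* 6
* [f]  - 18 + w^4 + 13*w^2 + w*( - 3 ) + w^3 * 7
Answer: c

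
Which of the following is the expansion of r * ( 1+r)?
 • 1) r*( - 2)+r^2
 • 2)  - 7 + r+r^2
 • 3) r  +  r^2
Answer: 3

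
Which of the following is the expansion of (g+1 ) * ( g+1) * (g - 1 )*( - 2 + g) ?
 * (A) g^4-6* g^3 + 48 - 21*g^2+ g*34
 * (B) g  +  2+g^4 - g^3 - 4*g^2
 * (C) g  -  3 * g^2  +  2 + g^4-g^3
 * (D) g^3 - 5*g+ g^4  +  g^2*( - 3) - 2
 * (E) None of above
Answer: C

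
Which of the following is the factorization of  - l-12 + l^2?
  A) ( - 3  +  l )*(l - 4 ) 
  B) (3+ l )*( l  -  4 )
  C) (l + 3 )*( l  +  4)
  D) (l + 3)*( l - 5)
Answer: B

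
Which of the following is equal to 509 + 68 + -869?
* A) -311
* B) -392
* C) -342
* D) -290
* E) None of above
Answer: E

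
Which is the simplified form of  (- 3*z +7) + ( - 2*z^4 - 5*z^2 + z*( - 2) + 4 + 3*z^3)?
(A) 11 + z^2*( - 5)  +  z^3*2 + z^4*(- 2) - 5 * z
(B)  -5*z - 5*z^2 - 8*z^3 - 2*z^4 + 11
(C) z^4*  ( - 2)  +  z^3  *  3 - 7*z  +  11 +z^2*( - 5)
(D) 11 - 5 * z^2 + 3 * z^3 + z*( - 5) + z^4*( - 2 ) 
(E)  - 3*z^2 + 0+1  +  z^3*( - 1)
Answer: D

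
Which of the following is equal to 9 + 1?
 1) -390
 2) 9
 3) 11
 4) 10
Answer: 4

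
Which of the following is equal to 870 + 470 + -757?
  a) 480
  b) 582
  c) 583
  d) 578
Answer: c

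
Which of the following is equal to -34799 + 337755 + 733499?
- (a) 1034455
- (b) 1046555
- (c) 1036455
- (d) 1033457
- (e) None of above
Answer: c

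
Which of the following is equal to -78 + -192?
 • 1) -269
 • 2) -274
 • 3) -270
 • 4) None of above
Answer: 3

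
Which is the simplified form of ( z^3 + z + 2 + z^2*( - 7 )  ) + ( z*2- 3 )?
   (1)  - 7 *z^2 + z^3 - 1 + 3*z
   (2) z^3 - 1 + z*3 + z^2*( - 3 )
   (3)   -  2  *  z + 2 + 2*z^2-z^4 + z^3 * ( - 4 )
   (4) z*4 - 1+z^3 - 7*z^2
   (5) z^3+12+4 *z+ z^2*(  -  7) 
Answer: 1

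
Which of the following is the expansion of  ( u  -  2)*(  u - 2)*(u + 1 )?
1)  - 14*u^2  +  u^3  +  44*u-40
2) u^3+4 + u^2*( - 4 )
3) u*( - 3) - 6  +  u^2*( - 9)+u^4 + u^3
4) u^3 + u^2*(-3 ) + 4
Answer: 4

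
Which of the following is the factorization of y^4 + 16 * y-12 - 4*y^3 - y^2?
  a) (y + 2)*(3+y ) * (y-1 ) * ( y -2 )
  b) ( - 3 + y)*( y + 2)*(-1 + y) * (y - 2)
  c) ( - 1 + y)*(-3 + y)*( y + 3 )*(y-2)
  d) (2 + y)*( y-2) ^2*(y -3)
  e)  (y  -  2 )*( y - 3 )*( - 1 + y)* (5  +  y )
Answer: b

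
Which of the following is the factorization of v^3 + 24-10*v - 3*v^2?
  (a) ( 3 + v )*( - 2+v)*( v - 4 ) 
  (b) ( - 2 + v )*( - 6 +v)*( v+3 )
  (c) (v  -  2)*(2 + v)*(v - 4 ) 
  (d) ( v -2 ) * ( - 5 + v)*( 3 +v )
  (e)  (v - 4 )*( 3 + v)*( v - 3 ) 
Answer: a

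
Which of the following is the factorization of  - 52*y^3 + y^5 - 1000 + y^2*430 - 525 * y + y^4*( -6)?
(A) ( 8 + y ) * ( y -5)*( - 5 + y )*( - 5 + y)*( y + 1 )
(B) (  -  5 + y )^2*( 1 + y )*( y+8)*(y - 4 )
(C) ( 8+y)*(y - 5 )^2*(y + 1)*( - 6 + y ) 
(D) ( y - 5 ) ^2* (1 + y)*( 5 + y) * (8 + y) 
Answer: A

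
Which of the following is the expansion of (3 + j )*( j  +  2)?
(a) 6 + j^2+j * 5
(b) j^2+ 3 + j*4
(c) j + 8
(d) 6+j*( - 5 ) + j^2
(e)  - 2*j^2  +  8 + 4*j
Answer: a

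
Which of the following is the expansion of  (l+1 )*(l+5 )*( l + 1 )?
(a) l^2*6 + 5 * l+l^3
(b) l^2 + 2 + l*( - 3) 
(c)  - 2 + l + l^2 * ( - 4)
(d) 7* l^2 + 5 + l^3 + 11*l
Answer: d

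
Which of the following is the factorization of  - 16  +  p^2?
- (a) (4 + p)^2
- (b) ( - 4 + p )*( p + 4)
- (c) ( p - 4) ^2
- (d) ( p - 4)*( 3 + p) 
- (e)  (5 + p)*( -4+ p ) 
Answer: b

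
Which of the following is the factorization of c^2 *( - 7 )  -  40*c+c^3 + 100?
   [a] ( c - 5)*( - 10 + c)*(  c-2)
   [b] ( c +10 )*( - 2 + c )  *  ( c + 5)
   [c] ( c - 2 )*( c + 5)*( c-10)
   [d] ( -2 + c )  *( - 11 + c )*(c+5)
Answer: c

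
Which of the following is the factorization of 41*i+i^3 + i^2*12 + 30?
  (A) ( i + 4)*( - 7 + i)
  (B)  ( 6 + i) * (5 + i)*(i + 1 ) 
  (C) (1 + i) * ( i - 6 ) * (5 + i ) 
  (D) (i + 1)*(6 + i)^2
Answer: B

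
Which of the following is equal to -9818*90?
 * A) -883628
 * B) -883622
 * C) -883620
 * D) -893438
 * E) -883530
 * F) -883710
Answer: C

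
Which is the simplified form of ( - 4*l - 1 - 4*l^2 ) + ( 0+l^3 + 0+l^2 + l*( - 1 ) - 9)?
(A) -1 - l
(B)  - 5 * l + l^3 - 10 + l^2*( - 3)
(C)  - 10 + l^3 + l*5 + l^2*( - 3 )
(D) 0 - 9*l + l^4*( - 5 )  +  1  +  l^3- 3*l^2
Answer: B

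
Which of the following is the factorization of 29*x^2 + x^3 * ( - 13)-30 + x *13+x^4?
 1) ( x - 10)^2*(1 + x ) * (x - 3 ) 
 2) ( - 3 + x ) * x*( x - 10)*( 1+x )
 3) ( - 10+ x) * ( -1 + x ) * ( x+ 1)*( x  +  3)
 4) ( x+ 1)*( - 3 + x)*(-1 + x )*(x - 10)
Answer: 4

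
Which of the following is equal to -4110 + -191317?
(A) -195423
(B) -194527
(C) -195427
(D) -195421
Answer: C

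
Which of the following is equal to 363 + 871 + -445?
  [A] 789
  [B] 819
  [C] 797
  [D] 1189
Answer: A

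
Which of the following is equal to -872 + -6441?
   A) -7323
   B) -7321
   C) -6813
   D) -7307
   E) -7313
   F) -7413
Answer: E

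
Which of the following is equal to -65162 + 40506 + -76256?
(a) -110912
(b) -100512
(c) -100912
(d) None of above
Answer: c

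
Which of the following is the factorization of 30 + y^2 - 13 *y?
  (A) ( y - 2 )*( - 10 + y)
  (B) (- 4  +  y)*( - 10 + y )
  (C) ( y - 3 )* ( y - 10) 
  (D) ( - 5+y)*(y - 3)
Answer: C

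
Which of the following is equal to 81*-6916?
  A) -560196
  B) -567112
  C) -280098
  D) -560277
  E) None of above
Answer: A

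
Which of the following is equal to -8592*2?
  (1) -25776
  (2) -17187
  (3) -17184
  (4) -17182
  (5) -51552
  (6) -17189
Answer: 3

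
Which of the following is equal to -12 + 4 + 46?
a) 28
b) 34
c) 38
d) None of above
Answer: c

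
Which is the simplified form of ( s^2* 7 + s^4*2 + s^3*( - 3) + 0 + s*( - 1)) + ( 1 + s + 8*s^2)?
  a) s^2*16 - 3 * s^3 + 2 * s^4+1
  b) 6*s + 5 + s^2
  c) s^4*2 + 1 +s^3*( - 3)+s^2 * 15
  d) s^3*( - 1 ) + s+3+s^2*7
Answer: c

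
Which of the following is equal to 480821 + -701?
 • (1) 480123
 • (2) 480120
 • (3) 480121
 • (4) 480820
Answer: 2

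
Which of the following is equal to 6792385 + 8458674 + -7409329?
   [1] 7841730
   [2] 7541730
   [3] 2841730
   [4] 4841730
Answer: 1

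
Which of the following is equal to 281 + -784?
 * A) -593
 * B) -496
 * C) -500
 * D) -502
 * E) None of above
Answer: E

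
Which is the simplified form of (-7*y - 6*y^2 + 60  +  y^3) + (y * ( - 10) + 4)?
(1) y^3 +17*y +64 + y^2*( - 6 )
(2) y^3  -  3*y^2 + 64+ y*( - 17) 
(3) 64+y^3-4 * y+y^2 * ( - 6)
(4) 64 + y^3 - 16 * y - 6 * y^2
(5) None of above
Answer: 5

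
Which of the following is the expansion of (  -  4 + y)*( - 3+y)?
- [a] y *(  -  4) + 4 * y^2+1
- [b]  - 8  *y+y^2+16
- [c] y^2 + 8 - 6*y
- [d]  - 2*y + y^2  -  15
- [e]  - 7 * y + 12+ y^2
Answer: e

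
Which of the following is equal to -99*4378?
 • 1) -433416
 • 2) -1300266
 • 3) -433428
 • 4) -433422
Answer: 4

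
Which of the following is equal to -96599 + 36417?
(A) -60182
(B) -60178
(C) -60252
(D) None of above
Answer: A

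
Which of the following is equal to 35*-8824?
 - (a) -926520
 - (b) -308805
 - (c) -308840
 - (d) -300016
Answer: c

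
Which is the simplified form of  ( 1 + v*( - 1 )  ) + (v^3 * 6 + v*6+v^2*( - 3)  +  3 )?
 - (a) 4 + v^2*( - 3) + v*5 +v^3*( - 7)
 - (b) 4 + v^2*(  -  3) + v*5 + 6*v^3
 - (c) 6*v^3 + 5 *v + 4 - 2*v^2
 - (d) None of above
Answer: b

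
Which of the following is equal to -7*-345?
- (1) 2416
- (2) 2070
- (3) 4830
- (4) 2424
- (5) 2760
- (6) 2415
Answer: 6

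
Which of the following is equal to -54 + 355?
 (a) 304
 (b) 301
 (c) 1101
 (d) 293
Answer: b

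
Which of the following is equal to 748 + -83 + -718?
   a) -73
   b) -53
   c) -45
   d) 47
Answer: b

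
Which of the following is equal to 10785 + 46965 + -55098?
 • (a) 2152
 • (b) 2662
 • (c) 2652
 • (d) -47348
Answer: c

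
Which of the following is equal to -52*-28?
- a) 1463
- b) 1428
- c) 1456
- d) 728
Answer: c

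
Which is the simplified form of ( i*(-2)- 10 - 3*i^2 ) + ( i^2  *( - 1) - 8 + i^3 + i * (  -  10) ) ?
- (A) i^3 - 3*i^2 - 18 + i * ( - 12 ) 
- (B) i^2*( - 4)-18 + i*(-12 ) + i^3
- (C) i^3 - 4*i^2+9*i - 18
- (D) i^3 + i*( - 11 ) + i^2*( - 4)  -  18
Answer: B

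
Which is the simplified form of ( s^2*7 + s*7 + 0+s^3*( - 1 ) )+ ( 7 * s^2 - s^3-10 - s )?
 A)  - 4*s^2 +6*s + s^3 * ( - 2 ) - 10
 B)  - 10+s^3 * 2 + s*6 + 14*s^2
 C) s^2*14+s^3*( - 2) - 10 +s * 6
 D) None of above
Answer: C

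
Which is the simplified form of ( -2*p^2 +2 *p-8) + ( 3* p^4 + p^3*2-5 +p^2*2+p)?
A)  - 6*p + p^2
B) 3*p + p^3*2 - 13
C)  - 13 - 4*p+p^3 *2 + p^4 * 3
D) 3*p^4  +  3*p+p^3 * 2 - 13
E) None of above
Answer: D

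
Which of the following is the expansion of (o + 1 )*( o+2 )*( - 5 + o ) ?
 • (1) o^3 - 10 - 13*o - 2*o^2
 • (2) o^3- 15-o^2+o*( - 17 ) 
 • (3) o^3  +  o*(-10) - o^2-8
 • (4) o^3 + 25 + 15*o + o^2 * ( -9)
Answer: 1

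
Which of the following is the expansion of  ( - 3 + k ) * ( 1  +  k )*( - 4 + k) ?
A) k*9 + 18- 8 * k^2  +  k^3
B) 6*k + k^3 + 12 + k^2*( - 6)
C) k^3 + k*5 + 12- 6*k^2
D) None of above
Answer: C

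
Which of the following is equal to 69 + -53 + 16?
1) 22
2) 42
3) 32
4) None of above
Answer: 3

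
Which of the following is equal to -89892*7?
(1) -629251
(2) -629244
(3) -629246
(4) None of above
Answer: 2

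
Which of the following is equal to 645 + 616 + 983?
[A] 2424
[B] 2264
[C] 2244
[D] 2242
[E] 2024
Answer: C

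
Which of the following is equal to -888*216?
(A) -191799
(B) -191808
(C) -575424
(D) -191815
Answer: B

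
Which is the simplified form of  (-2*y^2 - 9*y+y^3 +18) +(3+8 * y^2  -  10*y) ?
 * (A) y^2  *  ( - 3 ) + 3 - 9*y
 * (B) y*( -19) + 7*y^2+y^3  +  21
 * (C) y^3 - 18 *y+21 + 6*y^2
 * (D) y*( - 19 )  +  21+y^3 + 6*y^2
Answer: D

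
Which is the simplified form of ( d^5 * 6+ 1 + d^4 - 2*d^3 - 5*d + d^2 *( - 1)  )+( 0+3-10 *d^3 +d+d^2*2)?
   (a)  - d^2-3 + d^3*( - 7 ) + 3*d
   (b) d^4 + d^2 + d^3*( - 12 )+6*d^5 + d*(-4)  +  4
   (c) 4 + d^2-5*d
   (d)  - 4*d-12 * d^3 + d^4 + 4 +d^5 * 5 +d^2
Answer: b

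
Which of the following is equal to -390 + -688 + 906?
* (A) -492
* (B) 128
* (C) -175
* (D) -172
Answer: D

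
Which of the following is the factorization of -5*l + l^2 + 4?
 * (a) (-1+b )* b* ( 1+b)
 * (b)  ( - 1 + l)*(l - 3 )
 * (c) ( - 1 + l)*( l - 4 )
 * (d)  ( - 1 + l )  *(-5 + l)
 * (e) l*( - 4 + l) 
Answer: c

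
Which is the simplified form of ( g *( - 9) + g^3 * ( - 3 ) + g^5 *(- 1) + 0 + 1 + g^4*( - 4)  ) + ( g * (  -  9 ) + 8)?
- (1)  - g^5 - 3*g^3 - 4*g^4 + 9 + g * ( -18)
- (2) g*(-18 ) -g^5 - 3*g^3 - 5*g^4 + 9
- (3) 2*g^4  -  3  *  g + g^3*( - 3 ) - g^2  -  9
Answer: 1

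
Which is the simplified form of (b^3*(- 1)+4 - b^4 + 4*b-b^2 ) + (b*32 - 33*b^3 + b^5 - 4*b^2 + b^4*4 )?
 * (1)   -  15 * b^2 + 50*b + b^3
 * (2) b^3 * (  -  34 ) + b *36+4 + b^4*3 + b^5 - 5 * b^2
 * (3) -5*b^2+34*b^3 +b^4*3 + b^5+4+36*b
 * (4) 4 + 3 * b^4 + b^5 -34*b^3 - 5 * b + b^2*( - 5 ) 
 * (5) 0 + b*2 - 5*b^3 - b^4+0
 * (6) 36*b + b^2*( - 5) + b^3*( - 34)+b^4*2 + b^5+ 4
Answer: 2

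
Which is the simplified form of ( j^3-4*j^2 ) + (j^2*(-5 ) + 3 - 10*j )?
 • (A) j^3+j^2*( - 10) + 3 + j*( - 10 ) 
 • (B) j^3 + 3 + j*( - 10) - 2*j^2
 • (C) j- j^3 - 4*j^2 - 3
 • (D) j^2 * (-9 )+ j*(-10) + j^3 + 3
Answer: D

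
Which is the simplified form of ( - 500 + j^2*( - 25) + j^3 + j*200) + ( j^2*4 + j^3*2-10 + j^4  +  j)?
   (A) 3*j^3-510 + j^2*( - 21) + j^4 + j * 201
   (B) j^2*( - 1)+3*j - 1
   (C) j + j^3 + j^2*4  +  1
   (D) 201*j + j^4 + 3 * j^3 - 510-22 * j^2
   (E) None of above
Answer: A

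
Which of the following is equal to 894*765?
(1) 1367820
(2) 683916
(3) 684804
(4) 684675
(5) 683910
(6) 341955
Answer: 5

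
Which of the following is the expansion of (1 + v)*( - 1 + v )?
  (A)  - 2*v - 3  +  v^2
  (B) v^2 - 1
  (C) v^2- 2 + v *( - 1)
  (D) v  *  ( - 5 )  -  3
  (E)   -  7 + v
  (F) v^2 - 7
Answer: B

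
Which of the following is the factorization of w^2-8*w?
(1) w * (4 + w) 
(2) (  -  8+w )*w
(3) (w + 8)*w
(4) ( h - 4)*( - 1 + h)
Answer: 2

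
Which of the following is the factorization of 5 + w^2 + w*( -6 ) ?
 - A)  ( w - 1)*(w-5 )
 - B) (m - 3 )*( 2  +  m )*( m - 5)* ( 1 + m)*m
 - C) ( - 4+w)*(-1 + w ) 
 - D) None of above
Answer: A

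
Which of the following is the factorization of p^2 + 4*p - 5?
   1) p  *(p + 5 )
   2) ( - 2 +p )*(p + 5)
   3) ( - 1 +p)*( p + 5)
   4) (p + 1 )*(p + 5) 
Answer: 3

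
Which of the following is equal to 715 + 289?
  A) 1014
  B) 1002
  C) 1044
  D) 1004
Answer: D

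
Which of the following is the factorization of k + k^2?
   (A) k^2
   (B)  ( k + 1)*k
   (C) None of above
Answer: B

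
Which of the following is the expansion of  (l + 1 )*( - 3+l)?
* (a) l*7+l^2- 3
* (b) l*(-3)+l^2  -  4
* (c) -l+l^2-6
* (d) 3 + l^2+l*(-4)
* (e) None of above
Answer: e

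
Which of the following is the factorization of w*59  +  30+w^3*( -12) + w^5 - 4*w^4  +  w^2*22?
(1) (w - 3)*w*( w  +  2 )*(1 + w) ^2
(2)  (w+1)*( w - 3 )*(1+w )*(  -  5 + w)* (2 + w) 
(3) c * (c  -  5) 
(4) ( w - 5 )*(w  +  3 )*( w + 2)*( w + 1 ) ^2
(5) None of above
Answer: 2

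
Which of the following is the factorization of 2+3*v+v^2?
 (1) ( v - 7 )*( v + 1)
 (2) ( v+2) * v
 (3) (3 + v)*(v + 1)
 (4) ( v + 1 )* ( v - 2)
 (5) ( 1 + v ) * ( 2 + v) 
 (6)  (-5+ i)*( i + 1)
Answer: 5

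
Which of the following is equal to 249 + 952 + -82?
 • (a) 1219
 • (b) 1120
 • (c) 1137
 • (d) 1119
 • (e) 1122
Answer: d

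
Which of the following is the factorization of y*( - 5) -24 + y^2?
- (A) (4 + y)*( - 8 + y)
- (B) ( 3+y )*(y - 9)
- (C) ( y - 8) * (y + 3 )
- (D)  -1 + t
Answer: C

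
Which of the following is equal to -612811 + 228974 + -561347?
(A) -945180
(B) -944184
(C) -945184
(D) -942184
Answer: C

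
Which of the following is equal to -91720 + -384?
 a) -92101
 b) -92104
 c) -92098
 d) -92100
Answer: b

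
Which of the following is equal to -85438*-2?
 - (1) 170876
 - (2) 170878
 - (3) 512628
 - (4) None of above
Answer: 1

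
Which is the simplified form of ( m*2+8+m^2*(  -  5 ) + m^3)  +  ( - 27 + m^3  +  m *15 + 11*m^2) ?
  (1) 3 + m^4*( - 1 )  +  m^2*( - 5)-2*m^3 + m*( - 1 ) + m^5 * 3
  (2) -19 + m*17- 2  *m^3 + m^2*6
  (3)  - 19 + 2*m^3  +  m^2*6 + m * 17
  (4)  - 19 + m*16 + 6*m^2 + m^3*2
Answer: 3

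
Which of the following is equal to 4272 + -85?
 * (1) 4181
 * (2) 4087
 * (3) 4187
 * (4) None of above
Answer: 3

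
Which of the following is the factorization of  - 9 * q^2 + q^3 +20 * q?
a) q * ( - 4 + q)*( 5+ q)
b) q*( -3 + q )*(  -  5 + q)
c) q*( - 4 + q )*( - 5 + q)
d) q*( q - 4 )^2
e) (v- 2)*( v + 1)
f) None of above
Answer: c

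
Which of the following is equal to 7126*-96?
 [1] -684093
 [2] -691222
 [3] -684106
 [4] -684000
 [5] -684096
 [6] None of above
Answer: 5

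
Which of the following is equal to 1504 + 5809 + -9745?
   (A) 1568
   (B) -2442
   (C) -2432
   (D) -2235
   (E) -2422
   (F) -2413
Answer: C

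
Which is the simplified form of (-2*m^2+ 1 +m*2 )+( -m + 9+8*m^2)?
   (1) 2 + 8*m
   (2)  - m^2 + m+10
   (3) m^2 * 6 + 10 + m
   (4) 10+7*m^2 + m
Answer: 3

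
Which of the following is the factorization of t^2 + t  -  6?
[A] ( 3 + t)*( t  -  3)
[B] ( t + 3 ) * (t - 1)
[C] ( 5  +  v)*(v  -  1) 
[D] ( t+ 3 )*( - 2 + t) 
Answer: D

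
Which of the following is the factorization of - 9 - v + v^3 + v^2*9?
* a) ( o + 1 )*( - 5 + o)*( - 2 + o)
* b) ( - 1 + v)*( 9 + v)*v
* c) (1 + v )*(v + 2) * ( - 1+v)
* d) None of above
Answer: d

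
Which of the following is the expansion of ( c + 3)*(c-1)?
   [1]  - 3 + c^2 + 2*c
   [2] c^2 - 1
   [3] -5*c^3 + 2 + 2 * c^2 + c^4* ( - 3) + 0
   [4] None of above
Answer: 1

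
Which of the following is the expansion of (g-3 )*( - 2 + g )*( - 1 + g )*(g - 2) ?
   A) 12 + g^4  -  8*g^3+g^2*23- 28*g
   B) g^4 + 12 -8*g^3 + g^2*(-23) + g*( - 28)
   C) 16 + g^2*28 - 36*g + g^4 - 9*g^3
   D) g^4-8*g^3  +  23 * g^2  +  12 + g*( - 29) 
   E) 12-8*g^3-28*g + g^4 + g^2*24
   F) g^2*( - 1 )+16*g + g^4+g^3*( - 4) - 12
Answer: A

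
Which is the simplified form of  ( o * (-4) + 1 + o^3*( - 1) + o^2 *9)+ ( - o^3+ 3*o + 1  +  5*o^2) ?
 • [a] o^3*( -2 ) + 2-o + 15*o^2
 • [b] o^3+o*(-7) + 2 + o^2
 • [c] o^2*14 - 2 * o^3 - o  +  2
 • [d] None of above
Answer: c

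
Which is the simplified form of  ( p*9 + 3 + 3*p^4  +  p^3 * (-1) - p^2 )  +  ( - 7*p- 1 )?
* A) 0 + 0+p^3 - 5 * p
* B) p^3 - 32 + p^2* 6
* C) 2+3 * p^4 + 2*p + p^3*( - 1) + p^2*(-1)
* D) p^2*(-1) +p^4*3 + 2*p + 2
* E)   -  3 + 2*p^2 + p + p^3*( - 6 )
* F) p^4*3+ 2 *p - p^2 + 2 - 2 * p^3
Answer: C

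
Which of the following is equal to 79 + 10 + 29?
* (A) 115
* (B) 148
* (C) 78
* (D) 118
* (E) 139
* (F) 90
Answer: D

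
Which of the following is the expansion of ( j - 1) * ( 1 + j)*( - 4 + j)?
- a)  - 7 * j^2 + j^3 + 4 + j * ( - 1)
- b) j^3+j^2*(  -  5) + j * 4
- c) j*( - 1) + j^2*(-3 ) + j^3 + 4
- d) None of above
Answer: d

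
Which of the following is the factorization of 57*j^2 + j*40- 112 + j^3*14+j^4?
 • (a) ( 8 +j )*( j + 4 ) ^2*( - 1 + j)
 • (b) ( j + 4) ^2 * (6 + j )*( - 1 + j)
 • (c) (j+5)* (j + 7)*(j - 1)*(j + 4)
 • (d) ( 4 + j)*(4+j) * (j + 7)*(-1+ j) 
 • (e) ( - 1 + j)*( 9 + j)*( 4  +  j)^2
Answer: d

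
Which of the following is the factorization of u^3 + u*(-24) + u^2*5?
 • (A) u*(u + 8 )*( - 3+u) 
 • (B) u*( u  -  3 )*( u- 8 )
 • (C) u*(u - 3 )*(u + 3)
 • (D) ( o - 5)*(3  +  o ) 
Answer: A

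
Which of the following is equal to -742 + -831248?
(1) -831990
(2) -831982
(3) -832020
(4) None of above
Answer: 1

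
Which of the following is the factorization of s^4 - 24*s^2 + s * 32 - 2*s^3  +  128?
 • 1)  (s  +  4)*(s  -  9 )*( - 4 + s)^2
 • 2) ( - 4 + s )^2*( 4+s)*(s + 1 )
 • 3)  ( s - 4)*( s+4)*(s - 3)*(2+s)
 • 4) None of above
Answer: 4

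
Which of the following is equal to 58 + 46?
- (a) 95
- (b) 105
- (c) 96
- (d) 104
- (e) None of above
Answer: d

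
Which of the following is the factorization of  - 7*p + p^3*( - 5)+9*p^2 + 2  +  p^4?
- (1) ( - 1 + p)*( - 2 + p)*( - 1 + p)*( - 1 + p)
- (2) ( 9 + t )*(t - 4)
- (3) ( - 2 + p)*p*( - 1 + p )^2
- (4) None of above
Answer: 1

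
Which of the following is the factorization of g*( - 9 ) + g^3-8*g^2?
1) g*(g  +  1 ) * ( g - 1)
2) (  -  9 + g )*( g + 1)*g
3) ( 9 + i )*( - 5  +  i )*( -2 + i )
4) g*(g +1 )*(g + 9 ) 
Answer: 2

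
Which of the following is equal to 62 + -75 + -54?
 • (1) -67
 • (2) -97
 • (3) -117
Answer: 1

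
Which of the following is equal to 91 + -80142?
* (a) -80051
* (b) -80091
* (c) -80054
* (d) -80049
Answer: a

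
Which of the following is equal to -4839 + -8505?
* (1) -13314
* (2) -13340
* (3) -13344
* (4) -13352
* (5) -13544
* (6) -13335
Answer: 3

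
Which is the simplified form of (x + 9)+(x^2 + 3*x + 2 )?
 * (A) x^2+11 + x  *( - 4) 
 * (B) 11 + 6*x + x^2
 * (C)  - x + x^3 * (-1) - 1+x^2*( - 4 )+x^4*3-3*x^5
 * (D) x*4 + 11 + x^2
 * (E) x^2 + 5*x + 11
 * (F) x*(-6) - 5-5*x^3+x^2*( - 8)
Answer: D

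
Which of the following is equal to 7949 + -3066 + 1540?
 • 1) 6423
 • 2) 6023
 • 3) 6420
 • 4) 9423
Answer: 1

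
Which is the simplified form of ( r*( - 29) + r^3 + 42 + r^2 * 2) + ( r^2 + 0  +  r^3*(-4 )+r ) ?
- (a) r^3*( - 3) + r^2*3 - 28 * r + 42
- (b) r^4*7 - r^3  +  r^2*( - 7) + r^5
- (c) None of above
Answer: a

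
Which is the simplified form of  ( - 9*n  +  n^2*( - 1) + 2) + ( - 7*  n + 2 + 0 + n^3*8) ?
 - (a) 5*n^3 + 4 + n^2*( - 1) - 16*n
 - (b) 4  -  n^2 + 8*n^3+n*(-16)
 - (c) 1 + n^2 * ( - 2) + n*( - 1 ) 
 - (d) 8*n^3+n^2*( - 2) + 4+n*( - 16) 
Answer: b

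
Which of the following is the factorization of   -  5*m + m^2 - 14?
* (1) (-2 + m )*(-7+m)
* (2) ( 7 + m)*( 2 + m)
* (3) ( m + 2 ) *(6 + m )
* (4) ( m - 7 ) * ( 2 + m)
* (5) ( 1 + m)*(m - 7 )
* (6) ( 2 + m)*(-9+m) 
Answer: 4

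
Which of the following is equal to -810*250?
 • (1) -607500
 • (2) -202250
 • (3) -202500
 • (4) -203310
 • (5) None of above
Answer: 3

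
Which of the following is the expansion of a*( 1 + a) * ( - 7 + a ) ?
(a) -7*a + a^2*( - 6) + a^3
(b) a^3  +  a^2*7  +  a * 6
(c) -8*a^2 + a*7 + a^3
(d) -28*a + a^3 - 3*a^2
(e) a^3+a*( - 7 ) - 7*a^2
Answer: a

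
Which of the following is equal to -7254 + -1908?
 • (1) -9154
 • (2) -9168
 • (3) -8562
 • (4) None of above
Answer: 4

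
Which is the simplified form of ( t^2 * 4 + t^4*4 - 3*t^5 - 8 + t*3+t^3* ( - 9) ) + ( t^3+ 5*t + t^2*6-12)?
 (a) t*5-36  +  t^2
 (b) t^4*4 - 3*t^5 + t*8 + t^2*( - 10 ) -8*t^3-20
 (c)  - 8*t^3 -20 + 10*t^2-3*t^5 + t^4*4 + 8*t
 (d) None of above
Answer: c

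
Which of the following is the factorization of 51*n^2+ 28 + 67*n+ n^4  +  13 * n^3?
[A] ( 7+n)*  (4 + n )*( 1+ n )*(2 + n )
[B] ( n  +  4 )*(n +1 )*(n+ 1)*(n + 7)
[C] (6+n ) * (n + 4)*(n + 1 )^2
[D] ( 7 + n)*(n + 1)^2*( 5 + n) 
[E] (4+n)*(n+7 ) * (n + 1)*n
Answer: B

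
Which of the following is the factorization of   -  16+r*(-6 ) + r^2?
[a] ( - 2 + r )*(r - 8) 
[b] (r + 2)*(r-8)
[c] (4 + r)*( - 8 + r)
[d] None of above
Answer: b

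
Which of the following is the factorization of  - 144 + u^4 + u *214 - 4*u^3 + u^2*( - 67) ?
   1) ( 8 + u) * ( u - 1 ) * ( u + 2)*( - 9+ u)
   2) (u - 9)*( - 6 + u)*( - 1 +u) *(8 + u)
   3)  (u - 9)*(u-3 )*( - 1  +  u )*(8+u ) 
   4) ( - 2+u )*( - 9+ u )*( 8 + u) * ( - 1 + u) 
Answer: 4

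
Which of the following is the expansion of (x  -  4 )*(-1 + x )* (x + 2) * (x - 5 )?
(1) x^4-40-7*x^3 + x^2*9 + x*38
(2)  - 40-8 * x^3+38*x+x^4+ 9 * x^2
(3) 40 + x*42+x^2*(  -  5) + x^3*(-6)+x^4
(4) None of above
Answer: 2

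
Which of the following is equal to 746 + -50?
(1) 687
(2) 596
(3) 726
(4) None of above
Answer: 4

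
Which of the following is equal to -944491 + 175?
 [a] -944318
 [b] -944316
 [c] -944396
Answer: b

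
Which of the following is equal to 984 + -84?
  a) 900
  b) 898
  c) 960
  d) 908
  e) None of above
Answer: a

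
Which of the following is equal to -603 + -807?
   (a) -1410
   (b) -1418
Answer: a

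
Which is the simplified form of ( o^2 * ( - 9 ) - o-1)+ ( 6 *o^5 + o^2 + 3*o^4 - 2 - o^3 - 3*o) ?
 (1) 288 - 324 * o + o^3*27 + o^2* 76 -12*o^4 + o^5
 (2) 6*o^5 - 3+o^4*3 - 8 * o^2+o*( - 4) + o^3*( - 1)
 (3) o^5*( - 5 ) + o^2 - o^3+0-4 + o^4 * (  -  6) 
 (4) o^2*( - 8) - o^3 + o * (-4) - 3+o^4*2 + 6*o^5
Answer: 2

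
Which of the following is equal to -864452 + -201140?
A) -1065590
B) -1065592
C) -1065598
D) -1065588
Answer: B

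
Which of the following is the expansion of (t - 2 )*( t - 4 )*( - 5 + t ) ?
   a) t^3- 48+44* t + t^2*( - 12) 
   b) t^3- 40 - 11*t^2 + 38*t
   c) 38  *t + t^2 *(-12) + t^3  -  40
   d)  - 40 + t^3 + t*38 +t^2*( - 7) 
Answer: b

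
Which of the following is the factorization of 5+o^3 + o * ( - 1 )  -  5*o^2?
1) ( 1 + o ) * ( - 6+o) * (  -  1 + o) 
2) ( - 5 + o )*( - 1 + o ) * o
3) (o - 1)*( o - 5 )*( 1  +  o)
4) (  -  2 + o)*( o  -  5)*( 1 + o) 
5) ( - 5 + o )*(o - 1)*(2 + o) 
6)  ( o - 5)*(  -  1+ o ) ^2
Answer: 3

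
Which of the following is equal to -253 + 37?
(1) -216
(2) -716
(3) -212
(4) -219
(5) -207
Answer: 1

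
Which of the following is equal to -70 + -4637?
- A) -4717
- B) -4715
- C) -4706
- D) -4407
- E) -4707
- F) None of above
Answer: E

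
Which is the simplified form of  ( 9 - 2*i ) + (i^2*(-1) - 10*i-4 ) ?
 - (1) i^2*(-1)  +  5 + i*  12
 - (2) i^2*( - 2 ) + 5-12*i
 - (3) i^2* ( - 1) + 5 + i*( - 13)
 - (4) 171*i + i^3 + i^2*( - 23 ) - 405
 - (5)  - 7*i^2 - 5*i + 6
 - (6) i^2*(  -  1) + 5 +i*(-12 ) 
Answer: 6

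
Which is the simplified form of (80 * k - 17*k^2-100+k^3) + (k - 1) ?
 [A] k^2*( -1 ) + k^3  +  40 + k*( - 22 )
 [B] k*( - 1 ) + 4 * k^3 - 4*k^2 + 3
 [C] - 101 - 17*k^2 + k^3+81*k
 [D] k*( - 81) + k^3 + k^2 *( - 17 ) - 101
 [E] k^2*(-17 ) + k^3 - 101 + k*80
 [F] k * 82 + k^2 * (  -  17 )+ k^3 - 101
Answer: C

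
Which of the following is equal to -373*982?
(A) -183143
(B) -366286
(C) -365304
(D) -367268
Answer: B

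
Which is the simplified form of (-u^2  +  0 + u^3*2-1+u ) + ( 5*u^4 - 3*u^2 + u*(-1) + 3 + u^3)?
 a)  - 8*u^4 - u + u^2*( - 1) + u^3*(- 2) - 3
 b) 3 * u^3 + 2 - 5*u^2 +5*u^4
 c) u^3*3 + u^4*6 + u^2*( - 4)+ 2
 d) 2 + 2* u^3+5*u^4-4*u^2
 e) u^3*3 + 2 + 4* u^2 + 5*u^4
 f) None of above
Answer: f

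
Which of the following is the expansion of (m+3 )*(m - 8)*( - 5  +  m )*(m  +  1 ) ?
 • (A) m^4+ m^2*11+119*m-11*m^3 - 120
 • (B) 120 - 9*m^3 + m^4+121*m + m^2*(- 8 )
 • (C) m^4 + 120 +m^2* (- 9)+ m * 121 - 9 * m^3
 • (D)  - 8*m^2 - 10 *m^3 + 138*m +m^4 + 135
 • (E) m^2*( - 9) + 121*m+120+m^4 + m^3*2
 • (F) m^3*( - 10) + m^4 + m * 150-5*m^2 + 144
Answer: C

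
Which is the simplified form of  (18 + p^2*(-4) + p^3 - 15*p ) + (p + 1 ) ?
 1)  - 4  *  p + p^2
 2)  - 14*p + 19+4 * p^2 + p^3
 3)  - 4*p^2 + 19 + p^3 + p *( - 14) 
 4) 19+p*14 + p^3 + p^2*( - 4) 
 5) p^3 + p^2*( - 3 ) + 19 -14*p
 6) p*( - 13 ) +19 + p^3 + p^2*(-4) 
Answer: 3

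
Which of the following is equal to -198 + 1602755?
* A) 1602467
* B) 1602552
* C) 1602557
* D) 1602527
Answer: C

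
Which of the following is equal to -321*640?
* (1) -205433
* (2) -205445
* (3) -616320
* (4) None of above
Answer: 4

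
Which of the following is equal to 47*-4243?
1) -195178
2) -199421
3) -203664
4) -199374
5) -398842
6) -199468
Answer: 2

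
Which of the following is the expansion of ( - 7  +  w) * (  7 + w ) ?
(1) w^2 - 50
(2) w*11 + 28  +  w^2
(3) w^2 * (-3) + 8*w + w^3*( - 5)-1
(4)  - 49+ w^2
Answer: 4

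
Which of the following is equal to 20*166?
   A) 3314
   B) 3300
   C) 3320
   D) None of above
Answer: C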